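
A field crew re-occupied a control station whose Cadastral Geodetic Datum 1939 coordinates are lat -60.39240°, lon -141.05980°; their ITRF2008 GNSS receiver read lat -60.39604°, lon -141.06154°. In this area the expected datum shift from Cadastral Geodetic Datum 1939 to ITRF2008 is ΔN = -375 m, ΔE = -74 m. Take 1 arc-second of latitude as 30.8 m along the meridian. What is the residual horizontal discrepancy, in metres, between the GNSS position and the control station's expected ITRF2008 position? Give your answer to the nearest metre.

36 m

Observed coordinate differences: Δφ = -0.00364°, Δλ = -0.00174°.
Converting to metres (1° lat = 110880 m, cos φ = 0.494057): observed ΔN = -403.6 m, observed ΔE = -95.3 m.
Subtracting the expected shift leaves a residual of -403.6 − (-375) = -28.6 m north and -95.3 − (-74) = -21.3 m east.
Residual distance = √((-28.6)² + (-21.3)²) = 35.7 m.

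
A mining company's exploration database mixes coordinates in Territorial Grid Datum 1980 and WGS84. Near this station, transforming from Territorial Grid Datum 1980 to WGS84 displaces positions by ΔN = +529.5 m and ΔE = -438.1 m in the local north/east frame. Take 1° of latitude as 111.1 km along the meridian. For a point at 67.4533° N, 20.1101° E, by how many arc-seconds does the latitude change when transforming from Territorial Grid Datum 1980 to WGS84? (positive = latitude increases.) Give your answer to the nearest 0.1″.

Δφ = 17.2″

1° of latitude = 111.1 km, so Δφ = 529.5 / 111100 = 0.0047660° = 17.158″.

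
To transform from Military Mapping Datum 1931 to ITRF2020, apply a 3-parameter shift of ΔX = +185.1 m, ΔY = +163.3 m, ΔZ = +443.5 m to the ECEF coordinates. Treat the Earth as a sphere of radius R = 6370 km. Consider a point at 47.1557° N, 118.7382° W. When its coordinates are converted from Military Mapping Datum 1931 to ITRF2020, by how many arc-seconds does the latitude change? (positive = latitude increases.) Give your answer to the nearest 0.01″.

sin φ = 0.733204, cos φ = 0.680008, sin λ = -0.876826, cos λ = -0.480808.
North component: ΔN = −sin φ cos λ·ΔX − sin φ sin λ·ΔY + cos φ·ΔZ = −(0.733204)(-0.480808)(185.1) − (0.733204)(-0.876826)(163.3) + (0.680008)(443.5) = 471.82 m.
1° of latitude spans πR/180 = 111177 m, so Δφ = 471.82 / 111177 × 3600 = 15.278″.

Δφ = 15.28″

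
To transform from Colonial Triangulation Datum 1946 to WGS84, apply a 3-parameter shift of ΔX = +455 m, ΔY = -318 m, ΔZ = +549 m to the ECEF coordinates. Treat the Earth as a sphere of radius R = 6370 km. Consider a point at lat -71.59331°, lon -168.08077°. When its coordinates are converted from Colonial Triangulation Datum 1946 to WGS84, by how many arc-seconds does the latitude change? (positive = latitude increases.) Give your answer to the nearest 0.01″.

Δφ = -6.05″

sin φ = -0.948839, cos φ = 0.315760, sin λ = -0.206533, cos λ = -0.978440.
North component: ΔN = −sin φ cos λ·ΔX − sin φ sin λ·ΔY + cos φ·ΔZ = −(-0.948839)(-0.978440)(455) − (-0.948839)(-0.206533)(-318) + (0.315760)(549) = -186.74 m.
1° of latitude spans πR/180 = 111177 m, so Δφ = -186.74 / 111177 × 3600 = -6.047″.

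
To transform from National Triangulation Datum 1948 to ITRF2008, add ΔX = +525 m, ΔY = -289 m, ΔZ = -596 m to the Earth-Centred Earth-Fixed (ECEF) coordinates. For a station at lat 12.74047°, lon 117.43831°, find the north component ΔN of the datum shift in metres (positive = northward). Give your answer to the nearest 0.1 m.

ΔN = -471.4 m

At φ = 12.74047°, λ = 117.43831°: sin φ = 0.220535, cos φ = 0.975379, sin λ = 0.887507, cos λ = -0.460793.
ΔN = −sin φ cos λ·ΔX − sin φ sin λ·ΔY + cos φ·ΔZ = −(0.220535)(-0.460793)(525) − (0.220535)(0.887507)(-289) + (0.975379)(-596) = -471.41 m.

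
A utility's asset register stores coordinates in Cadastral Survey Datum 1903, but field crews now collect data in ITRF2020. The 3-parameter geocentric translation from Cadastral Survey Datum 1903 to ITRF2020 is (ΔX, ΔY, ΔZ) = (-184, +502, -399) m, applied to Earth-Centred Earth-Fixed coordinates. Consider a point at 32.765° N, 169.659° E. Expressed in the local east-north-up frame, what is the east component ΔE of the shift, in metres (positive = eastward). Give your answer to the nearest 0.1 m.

ΔE = -460.8 m

The local east axis at (φ, λ) is (−sin λ, cos λ, 0), so ΔE = −sin(169.659°)·(-184) + cos(169.659°)·502 = -460.82 m.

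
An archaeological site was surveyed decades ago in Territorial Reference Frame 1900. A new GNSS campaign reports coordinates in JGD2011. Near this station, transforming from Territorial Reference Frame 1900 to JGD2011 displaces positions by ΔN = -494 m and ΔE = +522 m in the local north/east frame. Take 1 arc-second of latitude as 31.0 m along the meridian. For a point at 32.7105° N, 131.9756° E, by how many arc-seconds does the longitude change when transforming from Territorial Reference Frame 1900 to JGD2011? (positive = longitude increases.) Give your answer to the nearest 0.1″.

At latitude 32.7105°, cos φ = 0.841412.
1″ of longitude at this latitude = 31.00 × cos φ = 26.0838 m, so Δλ = 522.0 / 26.0838 = 20.012″.

Δλ = 20.0″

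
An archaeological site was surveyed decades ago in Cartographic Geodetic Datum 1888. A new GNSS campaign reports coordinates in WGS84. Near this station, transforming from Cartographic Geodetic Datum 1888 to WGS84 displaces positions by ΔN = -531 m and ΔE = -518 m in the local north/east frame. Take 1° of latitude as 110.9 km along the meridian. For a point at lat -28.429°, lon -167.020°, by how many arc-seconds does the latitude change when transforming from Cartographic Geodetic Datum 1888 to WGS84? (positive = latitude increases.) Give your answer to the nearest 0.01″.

Δφ = -17.24″

1° of latitude = 110.9 km, so Δφ = -531.0 / 110900 = -0.0047881° = -17.237″.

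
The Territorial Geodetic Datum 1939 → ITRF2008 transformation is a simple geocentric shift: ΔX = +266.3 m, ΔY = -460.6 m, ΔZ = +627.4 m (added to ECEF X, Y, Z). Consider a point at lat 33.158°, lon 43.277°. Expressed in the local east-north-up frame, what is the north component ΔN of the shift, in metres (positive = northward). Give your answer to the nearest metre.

The local north axis is (−sin φ cos λ, −sin φ sin λ, cos φ), giving ΔN = -106.042 + 172.701 + 525.238 = 591.90 m.

ΔN = 592 m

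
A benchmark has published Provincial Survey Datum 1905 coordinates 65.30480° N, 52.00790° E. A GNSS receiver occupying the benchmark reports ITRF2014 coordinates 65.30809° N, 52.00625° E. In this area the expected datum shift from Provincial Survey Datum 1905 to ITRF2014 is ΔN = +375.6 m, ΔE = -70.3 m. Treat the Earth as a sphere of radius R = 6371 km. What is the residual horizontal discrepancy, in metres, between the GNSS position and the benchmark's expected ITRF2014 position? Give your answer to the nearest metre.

Observed coordinate differences: Δφ = +0.00329°, Δλ = -0.00165°.
Converting to metres (1° lat = 111195 m, cos φ = 0.417791): observed ΔN = 365.8 m, observed ΔE = -76.7 m.
Subtracting the expected shift leaves a residual of 365.8 − (375.6) = -9.8 m north and -76.7 − (-70.3) = -6.4 m east.
Residual distance = √((-9.8)² + (-6.4)²) = 11.7 m.

12 m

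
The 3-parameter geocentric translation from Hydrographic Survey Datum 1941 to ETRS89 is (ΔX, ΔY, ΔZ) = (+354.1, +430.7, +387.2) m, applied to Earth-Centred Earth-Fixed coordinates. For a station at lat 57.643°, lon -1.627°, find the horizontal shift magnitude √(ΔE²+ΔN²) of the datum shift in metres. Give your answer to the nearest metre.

448 m

The local east axis at (φ, λ) is (−sin λ, cos λ, 0), so ΔE = −sin(-1.627°)·354.1 + cos(-1.627°)·430.7 = 440.58 m.
The local north axis is (−sin φ cos λ, −sin φ sin λ, cos φ), giving ΔN = -298.998 + 10.330 + 207.227 = -81.44 m.
Horizontal magnitude = √(ΔE² + ΔN²) = √(440.58² + (-81.44)²) = 448.04 m.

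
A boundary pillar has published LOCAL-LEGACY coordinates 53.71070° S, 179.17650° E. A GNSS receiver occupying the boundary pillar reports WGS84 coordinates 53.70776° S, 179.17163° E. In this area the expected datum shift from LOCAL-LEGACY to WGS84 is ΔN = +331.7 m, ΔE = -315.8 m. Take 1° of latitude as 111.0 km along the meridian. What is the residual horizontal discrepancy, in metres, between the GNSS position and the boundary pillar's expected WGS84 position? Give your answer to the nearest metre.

Observed coordinate differences: Δφ = +0.00294°, Δλ = -0.00487°.
Converting to metres (1° lat = 111000 m, cos φ = 0.591863): observed ΔN = 326.3 m, observed ΔE = -319.9 m.
Subtracting the expected shift leaves a residual of 326.3 − (331.7) = -5.4 m north and -319.9 − (-315.8) = -4.1 m east.
Residual distance = √((-5.4)² + (-4.1)²) = 6.8 m.

7 m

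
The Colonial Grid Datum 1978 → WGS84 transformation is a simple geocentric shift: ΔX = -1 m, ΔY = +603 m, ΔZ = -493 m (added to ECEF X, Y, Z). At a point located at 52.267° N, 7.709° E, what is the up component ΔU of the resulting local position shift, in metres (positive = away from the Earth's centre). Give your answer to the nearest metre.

ΔU = -341 m

At φ = 52.267°, λ = 7.709°: sin φ = 0.790871, cos φ = 0.611983, sin λ = 0.134142, cos λ = 0.990962.
ΔU = cos φ cos λ·ΔX + cos φ sin λ·ΔY + sin φ·ΔZ = (0.611983)(0.990962)(-1) + (0.611983)(0.134142)(603) + (0.790871)(-493) = -341.00 m.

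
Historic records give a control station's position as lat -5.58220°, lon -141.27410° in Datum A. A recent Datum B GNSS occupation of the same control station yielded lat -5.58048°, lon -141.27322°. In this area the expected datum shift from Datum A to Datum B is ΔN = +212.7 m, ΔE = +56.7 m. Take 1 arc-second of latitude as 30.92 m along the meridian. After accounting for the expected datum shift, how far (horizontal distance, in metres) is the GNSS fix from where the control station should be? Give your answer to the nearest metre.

Observed coordinate differences: Δφ = +0.00172°, Δλ = +0.00088°.
Converting to metres (1° lat = 111312 m, cos φ = 0.995258): observed ΔN = 191.5 m, observed ΔE = 97.5 m.
Subtracting the expected shift leaves a residual of 191.5 − (212.7) = -21.2 m north and 97.5 − (56.7) = 40.8 m east.
Residual distance = √((-21.2)² + 40.8²) = 46.0 m.

46 m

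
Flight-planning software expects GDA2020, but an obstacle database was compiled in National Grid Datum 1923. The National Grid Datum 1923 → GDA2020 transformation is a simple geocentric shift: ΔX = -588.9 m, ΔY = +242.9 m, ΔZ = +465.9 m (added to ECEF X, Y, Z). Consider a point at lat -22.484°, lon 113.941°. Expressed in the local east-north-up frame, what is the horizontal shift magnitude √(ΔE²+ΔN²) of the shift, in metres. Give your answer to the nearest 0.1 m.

749.3 m

The local east axis at (φ, λ) is (−sin λ, cos λ, 0), so ΔE = −sin(113.941°)·(-588.9) + cos(113.941°)·242.9 = 439.67 m.
The local north axis is (−sin φ cos λ, −sin φ sin λ, cos φ), giving ΔN = 91.389 + 84.899 + 430.485 = 606.77 m.
Horizontal magnitude = √(ΔE² + ΔN²) = √(439.67² + 606.77²) = 749.32 m.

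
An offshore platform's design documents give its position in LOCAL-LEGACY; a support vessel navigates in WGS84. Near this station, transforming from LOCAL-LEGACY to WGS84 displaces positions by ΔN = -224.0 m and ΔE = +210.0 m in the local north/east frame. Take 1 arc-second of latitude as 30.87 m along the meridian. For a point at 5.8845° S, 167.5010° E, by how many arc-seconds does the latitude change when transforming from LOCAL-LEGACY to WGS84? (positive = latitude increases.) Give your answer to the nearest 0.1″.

Δφ = -7.3″

1″ of latitude = 30.87 m, so Δφ = -224.0 / 30.87 = -7.256″.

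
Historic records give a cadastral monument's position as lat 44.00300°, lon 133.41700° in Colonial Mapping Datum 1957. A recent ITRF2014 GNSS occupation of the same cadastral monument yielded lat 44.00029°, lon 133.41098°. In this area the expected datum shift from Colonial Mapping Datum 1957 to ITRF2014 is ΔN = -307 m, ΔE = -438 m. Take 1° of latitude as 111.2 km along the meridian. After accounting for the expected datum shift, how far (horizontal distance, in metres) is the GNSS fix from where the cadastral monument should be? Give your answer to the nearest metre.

Observed coordinate differences: Δφ = -0.00271°, Δλ = -0.00602°.
Converting to metres (1° lat = 111200 m, cos φ = 0.719303): observed ΔN = -301.4 m, observed ΔE = -481.5 m.
Subtracting the expected shift leaves a residual of -301.4 − (-307) = 5.6 m north and -481.5 − (-438) = -43.5 m east.
Residual distance = √(5.6² + (-43.5)²) = 43.9 m.

44 m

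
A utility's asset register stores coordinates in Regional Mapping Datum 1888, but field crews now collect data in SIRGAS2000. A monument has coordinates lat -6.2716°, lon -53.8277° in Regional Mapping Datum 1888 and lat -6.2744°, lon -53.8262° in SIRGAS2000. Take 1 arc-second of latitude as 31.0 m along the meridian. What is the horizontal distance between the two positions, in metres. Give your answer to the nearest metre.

354 m

Δφ = -6.2744° − -6.2716° = -0.0028°; Δλ = -53.8262° − -53.8277° = +0.0015°.
1° of latitude = 3600 × 31.00 = 111600 m.
ΔN = Δφ × 111600 = -312.5 m; ΔE = Δλ × 111600 × cos(-6.2716°) = +0.0015 × 111600 × 0.994015 = 166.4 m.
Distance = √(ΔE² + ΔN²) = √(166.4² + (-312.5)²) = 354.0 m.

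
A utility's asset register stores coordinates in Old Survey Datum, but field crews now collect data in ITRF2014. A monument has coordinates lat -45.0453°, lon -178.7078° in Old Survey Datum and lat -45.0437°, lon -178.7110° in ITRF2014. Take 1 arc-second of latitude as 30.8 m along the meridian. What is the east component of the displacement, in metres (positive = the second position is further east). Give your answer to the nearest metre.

Δφ = -45.0437° − -45.0453° = +0.0016°; Δλ = -178.7110° − -178.7078° = -0.0032°.
1° of latitude = 3600 × 30.80 = 110880 m.
ΔN = Δφ × 110880 = 177.4 m; ΔE = Δλ × 110880 × cos(-45.0453°) = -0.0032 × 110880 × 0.706547 = -250.7 m.

ΔE = -251 m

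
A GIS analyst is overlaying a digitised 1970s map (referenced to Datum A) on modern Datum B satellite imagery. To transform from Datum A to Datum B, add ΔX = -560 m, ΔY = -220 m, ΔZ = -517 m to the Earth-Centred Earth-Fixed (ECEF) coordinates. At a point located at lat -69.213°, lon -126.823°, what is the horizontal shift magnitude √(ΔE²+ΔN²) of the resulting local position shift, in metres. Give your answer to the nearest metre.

433 m

At φ = -69.213°, λ = -126.823°: sin φ = -0.934906, cos φ = 0.354895, sin λ = -0.800491, cos λ = -0.599345.
ΔE = −sin λ·ΔX + cos λ·ΔY = −(-0.800491)·(-560) + (-0.599345)·(-220) = -316.42 m.
ΔN = −sin φ cos λ·ΔX − sin φ sin λ·ΔY + cos φ·ΔZ = −(-0.934906)(-0.599345)(-560) − (-0.934906)(-0.800491)(-220) + (0.354895)(-517) = 294.95 m.
Horizontal magnitude = √(ΔE² + ΔN²) = √((-316.42)² + 294.95²) = 432.57 m.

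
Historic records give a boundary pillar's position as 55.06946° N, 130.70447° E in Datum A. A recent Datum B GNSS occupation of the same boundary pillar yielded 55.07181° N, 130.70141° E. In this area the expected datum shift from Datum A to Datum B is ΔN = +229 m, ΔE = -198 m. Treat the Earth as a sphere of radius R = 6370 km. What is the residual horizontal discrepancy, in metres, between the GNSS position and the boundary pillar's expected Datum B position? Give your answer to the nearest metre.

32 m

Observed coordinate differences: Δφ = +0.00235°, Δλ = -0.00306°.
Converting to metres (1° lat = 111177 m, cos φ = 0.572583): observed ΔN = 261.3 m, observed ΔE = -194.8 m.
Subtracting the expected shift leaves a residual of 261.3 − (229) = 32.3 m north and -194.8 − (-198) = 3.2 m east.
Residual distance = √(32.3² + 3.2²) = 32.4 m.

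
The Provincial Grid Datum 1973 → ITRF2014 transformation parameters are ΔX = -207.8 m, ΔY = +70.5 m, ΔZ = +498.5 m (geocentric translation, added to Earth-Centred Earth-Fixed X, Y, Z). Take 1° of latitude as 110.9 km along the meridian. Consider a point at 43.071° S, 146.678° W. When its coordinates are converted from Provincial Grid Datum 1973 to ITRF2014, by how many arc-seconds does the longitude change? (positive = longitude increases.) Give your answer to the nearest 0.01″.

sin φ = -0.682904, cos φ = 0.730508, sin λ = -0.549344, cos λ = -0.835596.
East component: ΔE = −sin λ·ΔX + cos λ·ΔY = −(-0.549344)(-207.8) + (-0.835596)(70.5) = -173.06 m.
1° of latitude spans 110900 m; at latitude φ, 1° of longitude spans that × cos φ = 81013.3 m, so Δλ = -173.06 / 81013.3 × 3600 = -7.690″.

Δλ = -7.69″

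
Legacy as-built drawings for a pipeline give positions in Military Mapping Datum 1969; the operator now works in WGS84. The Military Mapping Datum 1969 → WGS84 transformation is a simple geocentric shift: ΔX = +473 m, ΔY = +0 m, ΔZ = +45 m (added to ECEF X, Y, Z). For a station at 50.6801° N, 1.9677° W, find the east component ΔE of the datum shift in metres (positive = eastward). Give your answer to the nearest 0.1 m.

At φ = 50.6801°, λ = -1.9677°: sin φ = 0.773620, cos φ = 0.633650, sin λ = -0.034336, cos λ = 0.999410.
ΔE = −sin λ·ΔX + cos λ·ΔY = −(-0.034336)·(473) + (0.999410)·(0) = 16.24 m.

ΔE = 16.2 m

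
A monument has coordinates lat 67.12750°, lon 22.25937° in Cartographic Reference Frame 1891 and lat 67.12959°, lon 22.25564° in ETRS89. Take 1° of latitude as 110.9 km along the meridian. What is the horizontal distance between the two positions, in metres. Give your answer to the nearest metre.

Δφ = 67.12959° − 67.12750° = +0.00209°; Δλ = 22.25564° − 22.25937° = -0.00373°.
ΔN = Δφ × 110900 = 231.8 m; ΔE = Δλ × 110900 × cos(67.12750°) = -0.00373 × 110900 × 0.388682 = -160.8 m.
Distance = √(ΔE² + ΔN²) = √((-160.8)² + 231.8²) = 282.1 m.

282 m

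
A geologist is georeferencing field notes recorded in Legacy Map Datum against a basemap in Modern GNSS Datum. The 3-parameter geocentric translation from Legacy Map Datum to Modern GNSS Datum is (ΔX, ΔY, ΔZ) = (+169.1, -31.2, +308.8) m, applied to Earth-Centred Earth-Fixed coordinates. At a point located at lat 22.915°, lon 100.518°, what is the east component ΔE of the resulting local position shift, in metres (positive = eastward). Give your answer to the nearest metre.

ΔE = -161 m

The local east axis at (φ, λ) is (−sin λ, cos λ, 0), so ΔE = −sin(100.518°)·169.1 + cos(100.518°)·(-31.2) = -160.56 m.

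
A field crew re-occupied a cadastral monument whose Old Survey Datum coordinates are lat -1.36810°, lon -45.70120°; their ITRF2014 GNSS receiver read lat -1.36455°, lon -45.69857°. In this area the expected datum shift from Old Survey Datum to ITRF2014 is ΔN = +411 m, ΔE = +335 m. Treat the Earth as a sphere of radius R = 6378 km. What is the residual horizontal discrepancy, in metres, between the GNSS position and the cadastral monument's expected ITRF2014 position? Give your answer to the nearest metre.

Observed coordinate differences: Δφ = +0.00355°, Δλ = +0.00263°.
Converting to metres (1° lat = 111317 m, cos φ = 0.999715): observed ΔN = 395.2 m, observed ΔE = 292.7 m.
Subtracting the expected shift leaves a residual of 395.2 − (411) = -15.8 m north and 292.7 − (335) = -42.3 m east.
Residual distance = √((-15.8)² + (-42.3)²) = 45.2 m.

45 m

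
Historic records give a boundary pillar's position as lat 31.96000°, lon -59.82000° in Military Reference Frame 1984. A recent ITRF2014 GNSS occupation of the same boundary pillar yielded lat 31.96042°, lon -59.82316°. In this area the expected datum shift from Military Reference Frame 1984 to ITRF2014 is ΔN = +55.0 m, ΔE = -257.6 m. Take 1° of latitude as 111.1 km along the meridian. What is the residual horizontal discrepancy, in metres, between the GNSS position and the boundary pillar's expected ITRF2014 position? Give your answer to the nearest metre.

Observed coordinate differences: Δφ = +0.00042°, Δλ = -0.00316°.
Converting to metres (1° lat = 111100 m, cos φ = 0.848418): observed ΔN = 46.7 m, observed ΔE = -297.9 m.
Subtracting the expected shift leaves a residual of 46.7 − (55.0) = -8.3 m north and -297.9 − (-257.6) = -40.3 m east.
Residual distance = √((-8.3)² + (-40.3)²) = 41.1 m.

41 m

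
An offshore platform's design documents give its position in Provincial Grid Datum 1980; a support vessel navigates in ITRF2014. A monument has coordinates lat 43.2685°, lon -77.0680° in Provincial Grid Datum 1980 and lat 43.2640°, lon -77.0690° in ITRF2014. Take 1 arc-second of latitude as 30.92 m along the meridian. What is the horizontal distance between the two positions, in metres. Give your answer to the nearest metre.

507 m

Δφ = 43.2640° − 43.2685° = -0.0045°; Δλ = -77.0690° − -77.0680° = -0.0010°.
1° of latitude = 3600 × 30.92 = 111312 m.
ΔN = Δφ × 111312 = -500.9 m; ΔE = Δλ × 111312 × cos(43.2685°) = -0.0010 × 111312 × 0.728150 = -81.1 m.
Distance = √(ΔE² + ΔN²) = √((-81.1)² + (-500.9)²) = 507.4 m.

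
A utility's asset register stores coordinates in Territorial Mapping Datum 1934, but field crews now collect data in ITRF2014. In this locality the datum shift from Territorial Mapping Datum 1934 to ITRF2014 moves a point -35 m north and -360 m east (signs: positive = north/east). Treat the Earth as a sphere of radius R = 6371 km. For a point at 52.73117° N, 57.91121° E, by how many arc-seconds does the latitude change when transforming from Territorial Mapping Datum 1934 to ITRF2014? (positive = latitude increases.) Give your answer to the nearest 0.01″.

On a sphere of radius R, 1 rad of latitude = R, so Δφ = ΔN / R = -35.0 / 6371000 = -5.4936e-06 rad = -1.133″.

Δφ = -1.13″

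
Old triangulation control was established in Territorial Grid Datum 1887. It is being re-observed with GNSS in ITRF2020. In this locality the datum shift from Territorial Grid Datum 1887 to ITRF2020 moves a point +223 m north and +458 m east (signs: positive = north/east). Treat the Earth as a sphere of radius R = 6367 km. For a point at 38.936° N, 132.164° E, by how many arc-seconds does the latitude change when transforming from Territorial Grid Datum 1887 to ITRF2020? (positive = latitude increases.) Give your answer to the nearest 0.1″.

On a sphere of radius R, 1 rad of latitude = R, so Δφ = ΔN / R = 223.0 / 6367000 = 3.5024e-05 rad = 7.224″.

Δφ = 7.2″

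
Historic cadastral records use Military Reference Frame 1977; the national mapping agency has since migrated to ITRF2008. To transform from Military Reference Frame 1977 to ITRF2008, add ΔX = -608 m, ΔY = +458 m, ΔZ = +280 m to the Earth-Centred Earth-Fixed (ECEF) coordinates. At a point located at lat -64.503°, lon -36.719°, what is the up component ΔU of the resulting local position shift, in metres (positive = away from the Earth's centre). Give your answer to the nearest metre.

ΔU = -580 m

At φ = -64.503°, λ = -36.719°: sin φ = -0.902608, cos φ = 0.430464, sin λ = -0.597891, cos λ = 0.801577.
ΔU = cos φ cos λ·ΔX + cos φ sin λ·ΔY + sin φ·ΔZ = (0.430464)(0.801577)(-608) + (0.430464)(-0.597891)(458) + (-0.902608)(280) = -580.40 m.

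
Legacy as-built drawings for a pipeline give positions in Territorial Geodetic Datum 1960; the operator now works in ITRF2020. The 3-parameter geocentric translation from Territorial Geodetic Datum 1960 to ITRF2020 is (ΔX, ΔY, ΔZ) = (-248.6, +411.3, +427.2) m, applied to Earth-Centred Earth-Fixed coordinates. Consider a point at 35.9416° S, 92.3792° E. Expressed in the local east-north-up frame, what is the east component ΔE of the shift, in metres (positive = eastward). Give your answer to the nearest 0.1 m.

At φ = -35.9416°, λ = 92.3792°: sin φ = -0.586960, cos φ = 0.809616, sin λ = 0.999138, cos λ = -0.041513.
ΔE = −sin λ·ΔX + cos λ·ΔY = −(0.999138)·(-248.6) + (-0.041513)·(411.3) = 231.31 m.

ΔE = 231.3 m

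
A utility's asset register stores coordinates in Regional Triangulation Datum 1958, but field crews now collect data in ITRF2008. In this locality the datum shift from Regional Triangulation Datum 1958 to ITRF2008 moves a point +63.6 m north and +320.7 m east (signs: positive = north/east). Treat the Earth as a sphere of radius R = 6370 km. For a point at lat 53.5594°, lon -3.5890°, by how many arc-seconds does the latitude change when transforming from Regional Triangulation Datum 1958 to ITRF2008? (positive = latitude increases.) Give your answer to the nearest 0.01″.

On a sphere of radius R, 1 rad of latitude = R, so Δφ = ΔN / R = 63.6 / 6370000 = 9.9843e-06 rad = 2.059″.

Δφ = 2.06″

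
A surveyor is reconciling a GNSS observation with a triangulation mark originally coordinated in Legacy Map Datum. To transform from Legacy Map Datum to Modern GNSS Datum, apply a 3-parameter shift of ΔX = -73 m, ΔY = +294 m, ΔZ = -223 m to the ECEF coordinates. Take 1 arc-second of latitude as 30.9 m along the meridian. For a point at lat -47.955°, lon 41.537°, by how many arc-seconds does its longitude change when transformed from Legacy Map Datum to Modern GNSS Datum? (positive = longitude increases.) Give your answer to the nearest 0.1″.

sin φ = -0.742619, cos φ = 0.669714, sin λ = 0.663104, cos λ = 0.748528.
East component: ΔE = −sin λ·ΔX + cos λ·ΔY = −(0.663104)(-73) + (0.748528)(294) = 268.47 m.
1° of latitude spans 3600 × 30.90 = 111240 m; at latitude φ, 1° of longitude spans that × cos φ = 74499.0 m, so Δλ = 268.47 / 74499.0 × 3600 = 12.973″.

Δλ = 13.0″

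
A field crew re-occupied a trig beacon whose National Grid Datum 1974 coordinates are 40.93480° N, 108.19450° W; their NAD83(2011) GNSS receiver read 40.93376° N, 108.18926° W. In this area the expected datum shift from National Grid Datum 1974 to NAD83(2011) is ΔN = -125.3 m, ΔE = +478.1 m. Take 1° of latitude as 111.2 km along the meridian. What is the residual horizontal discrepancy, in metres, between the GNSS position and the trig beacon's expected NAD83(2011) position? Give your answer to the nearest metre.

Observed coordinate differences: Δφ = -0.00104°, Δλ = +0.00524°.
Converting to metres (1° lat = 111200 m, cos φ = 0.755456): observed ΔN = -115.6 m, observed ΔE = 440.2 m.
Subtracting the expected shift leaves a residual of -115.6 − (-125.3) = 9.7 m north and 440.2 − (478.1) = -37.9 m east.
Residual distance = √(9.7² + (-37.9)²) = 39.1 m.

39 m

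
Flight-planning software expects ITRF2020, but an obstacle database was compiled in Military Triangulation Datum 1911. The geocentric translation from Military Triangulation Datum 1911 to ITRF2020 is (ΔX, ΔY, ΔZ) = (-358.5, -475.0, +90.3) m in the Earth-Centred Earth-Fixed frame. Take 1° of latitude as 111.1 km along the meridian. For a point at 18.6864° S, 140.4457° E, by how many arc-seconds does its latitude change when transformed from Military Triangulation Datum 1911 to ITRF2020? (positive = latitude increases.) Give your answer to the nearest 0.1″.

sin φ = -0.320388, cos φ = 0.947286, sin λ = 0.636809, cos λ = -0.771021.
North component: ΔN = −sin φ cos λ·ΔX − sin φ sin λ·ΔY + cos φ·ΔZ = −(-0.320388)(-0.771021)(-358.5) − (-0.320388)(0.636809)(-475.0) + (0.947286)(90.3) = 77.19 m.
1° of latitude spans 111100 m, so Δφ = 77.19 / 111100 × 3600 = 2.501″.

Δφ = 2.5″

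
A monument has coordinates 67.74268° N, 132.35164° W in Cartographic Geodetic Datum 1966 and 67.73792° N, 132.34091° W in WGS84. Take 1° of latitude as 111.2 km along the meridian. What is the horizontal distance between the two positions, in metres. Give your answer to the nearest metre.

696 m

Δφ = 67.73792° − 67.74268° = -0.00476°; Δλ = -132.34091° − -132.35164° = +0.01073°.
ΔN = Δφ × 111200 = -529.3 m; ΔE = Δλ × 111200 × cos(67.74268°) = +0.01073 × 111200 × 0.378767 = 451.9 m.
Distance = √(ΔE² + ΔN²) = √(451.9² + (-529.3)²) = 696.0 m.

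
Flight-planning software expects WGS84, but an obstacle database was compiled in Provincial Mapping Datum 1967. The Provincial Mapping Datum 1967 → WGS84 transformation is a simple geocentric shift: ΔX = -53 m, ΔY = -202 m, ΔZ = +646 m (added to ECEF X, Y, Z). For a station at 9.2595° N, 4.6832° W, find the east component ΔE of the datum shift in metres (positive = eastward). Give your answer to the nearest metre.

At φ = 9.2595°, λ = -4.6832°: sin φ = 0.160906, cos φ = 0.986970, sin λ = -0.081646, cos λ = 0.996661.
ΔE = −sin λ·ΔX + cos λ·ΔY = −(-0.081646)·(-53) + (0.996661)·(-202) = -205.65 m.

ΔE = -206 m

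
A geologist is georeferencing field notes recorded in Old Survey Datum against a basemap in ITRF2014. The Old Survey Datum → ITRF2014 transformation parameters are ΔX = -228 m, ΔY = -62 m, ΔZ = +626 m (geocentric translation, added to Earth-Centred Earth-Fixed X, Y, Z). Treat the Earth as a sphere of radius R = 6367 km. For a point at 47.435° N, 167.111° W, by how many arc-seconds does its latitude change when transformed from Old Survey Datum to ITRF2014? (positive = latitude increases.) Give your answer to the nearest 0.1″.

Δφ = 8.1″

sin φ = 0.736510, cos φ = 0.676426, sin λ = -0.223063, cos λ = -0.974804.
North component: ΔN = −sin φ cos λ·ΔX − sin φ sin λ·ΔY + cos φ·ΔZ = −(0.736510)(-0.974804)(-228) − (0.736510)(-0.223063)(-62) + (0.676426)(626) = 249.56 m.
1° of latitude spans πR/180 = 111125 m, so Δφ = 249.56 / 111125 × 3600 = 8.085″.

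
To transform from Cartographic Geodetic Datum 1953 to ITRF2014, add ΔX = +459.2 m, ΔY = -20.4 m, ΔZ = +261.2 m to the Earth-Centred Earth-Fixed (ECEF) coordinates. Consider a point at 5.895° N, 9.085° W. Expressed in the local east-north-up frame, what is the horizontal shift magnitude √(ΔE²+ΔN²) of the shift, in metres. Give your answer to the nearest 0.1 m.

At φ = 5.895°, λ = -9.085°: sin φ = 0.102706, cos φ = 0.994712, sin λ = -0.157900, cos λ = 0.987455.
ΔE = −sin λ·ΔX + cos λ·ΔY = −(-0.157900)·(459.2) + (0.987455)·(-20.4) = 52.36 m.
ΔN = −sin φ cos λ·ΔX − sin φ sin λ·ΔY + cos φ·ΔZ = −(0.102706)(0.987455)(459.2) − (0.102706)(-0.157900)(-20.4) + (0.994712)(261.2) = 212.92 m.
Horizontal magnitude = √(ΔE² + ΔN²) = √(52.36² + 212.92²) = 219.26 m.

219.3 m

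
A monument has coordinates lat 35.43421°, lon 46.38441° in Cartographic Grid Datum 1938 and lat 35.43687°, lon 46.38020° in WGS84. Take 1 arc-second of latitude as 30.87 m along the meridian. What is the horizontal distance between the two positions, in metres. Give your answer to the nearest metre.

Δφ = 35.43687° − 35.43421° = +0.00266°; Δλ = 46.38020° − 46.38441° = -0.00421°.
1° of latitude = 3600 × 30.87 = 111132 m.
ΔN = Δφ × 111132 = 295.6 m; ΔE = Δλ × 111132 × cos(35.43421°) = -0.00421 × 111132 × 0.814782 = -381.2 m.
Distance = √(ΔE² + ΔN²) = √((-381.2)² + 295.6²) = 482.4 m.

482 m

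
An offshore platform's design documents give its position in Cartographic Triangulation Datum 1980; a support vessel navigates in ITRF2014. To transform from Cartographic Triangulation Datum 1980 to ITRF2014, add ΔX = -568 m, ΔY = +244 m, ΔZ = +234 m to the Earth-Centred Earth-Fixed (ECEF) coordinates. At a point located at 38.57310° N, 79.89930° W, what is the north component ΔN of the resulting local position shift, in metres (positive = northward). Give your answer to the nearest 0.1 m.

The local north axis is (−sin φ cos λ, −sin φ sin λ, cos φ), giving ΔN = 62.111 + 149.779 + 182.944 = 394.83 m.

ΔN = 394.8 m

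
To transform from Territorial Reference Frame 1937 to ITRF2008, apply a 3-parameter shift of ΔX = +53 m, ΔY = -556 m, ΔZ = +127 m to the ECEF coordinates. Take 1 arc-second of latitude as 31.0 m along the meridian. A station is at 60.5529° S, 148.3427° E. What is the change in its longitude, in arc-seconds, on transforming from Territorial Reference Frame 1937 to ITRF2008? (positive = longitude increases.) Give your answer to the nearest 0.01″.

Δλ = 29.23″

sin φ = -0.870810, cos φ = 0.491620, sin λ = 0.524837, cos λ = -0.851202.
East component: ΔE = −sin λ·ΔX + cos λ·ΔY = −(0.524837)(53) + (-0.851202)(-556) = 445.45 m.
1° of latitude spans 3600 × 31.00 = 111600 m; at latitude φ, 1° of longitude spans that × cos φ = 54864.8 m, so Δλ = 445.45 / 54864.8 × 3600 = 29.229″.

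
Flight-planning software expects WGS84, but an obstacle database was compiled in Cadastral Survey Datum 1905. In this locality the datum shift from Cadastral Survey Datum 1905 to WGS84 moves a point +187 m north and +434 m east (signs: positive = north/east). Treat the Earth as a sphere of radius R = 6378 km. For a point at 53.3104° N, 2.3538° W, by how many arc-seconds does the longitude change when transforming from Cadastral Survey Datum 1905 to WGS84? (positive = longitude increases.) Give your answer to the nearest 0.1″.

Δλ = 23.5″

At latitude 53.3104°, cos φ = 0.597480.
One radian of longitude at latitude φ spans R cos φ, so Δλ = ΔE / (R cos φ) = 434.0 / (6378000 × 0.597480) = 1.1389e-04 rad = 23.491″.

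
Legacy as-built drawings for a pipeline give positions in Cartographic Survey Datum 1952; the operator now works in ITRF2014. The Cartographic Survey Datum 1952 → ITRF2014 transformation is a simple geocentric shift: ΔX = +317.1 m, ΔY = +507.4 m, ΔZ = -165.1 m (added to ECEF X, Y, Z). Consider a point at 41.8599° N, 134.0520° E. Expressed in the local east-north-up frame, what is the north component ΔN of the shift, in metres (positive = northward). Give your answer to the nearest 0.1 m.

ΔN = -219.2 m

At φ = 41.8599°, λ = 134.0520°: sin φ = 0.667311, cos φ = 0.744779, sin λ = 0.718709, cos λ = -0.695311.
ΔN = −sin φ cos λ·ΔX − sin φ sin λ·ΔY + cos φ·ΔZ = −(0.667311)(-0.695311)(317.1) − (0.667311)(0.718709)(507.4) + (0.744779)(-165.1) = -219.18 m.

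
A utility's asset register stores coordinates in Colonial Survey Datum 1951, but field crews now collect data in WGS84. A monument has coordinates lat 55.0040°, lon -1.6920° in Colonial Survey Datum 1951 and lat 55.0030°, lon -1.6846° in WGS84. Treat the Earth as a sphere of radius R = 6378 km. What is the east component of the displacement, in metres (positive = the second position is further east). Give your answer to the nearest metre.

ΔE = 472 m

Δφ = 55.0030° − 55.0040° = -0.0010°; Δλ = -1.6846° − -1.6920° = +0.0074°.
1° along a meridian = πR/180 = 111317 m.
ΔN = Δφ × 111317 = -111.3 m; ΔE = Δλ × 111317 × cos(55.0040°) = +0.0074 × 111317 × 0.573519 = 472.4 m.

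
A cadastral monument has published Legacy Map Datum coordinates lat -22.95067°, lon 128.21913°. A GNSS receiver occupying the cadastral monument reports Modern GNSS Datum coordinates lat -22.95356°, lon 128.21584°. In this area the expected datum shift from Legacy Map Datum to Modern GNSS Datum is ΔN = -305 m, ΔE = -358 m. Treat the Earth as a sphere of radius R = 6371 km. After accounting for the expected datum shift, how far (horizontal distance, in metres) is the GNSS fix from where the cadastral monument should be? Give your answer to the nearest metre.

27 m

Observed coordinate differences: Δφ = -0.00289°, Δλ = -0.00329°.
Converting to metres (1° lat = 111195 m, cos φ = 0.920841): observed ΔN = -321.4 m, observed ΔE = -336.9 m.
Subtracting the expected shift leaves a residual of -321.4 − (-305) = -16.4 m north and -336.9 − (-358) = 21.1 m east.
Residual distance = √((-16.4)² + 21.1²) = 26.7 m.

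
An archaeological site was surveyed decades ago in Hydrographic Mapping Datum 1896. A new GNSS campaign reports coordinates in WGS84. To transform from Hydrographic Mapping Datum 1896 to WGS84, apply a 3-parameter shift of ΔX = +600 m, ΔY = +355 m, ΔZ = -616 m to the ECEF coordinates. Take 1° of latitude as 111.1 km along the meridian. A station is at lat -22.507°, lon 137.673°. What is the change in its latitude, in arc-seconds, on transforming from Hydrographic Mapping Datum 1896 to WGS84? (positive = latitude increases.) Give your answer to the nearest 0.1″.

sin φ = -0.382796, cos φ = 0.923833, sin λ = 0.673361, cos λ = -0.739314.
North component: ΔN = −sin φ cos λ·ΔX − sin φ sin λ·ΔY + cos φ·ΔZ = −(-0.382796)(-0.739314)(600) − (-0.382796)(0.673361)(355) + (0.923833)(-616) = -647.38 m.
1° of latitude spans 111100 m, so Δφ = -647.38 / 111100 × 3600 = -20.977″.

Δφ = -21.0″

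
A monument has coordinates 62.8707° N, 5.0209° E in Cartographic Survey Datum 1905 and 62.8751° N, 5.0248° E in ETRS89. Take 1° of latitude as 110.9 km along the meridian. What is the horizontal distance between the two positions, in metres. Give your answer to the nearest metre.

Δφ = 62.8751° − 62.8707° = +0.0044°; Δλ = 5.0248° − 5.0209° = +0.0039°.
ΔN = Δφ × 110900 = 488.0 m; ΔE = Δλ × 110900 × cos(62.8707°) = +0.0039 × 110900 × 0.456000 = 197.2 m.
Distance = √(ΔE² + ΔN²) = √(197.2² + 488.0²) = 526.3 m.

526 m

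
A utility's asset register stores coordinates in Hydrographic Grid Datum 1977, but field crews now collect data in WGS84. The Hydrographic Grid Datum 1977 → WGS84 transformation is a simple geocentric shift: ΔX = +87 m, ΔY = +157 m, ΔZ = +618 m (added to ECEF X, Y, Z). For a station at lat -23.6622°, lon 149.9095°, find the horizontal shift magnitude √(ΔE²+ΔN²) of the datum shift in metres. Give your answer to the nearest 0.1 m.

At φ = -23.6622°, λ = 149.9095°: sin φ = -0.401344, cos φ = 0.915928, sin λ = 0.501367, cos λ = -0.865235.
ΔE = −sin λ·ΔX + cos λ·ΔY = −(0.501367)·(87) + (-0.865235)·(157) = -179.46 m.
ΔN = −sin φ cos λ·ΔX − sin φ sin λ·ΔY + cos φ·ΔZ = −(-0.401344)(-0.865235)(87) − (-0.401344)(0.501367)(157) + (0.915928)(618) = 567.42 m.
Horizontal magnitude = √(ΔE² + ΔN²) = √((-179.46)² + 567.42²) = 595.13 m.

595.1 m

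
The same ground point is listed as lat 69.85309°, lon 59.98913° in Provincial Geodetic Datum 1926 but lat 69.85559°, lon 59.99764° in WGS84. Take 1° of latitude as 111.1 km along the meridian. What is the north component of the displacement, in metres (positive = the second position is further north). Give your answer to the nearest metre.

Δφ = 69.85559° − 69.85309° = +0.00250°; Δλ = 59.99764° − 59.98913° = +0.00851°.
ΔN = Δφ × 111100 = 277.8 m; ΔE = Δλ × 111100 × cos(69.85309°) = +0.00851 × 111100 × 0.344428 = 325.6 m.

ΔN = 278 m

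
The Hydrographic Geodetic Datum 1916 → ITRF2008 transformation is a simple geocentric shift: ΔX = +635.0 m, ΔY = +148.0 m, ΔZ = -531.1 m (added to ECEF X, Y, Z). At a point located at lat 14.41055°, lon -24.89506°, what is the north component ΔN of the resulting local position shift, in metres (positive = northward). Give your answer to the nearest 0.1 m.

At φ = 14.41055°, λ = -24.89506°: sin φ = 0.248868, cos φ = 0.968537, sin λ = -0.420958, cos λ = 0.907080.
ΔN = −sin φ cos λ·ΔX − sin φ sin λ·ΔY + cos φ·ΔZ = −(0.248868)(0.907080)(635.0) − (0.248868)(-0.420958)(148.0) + (0.968537)(-531.1) = -642.23 m.

ΔN = -642.2 m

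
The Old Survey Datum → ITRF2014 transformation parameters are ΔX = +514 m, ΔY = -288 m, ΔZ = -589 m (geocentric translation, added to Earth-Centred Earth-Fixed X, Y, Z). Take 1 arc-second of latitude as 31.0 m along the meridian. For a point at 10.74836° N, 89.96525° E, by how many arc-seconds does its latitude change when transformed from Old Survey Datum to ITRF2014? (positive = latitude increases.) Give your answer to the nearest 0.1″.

sin φ = 0.186496, cos φ = 0.982456, sin λ = 1.000000, cos λ = 0.000607.
North component: ΔN = −sin φ cos λ·ΔX − sin φ sin λ·ΔY + cos φ·ΔZ = −(0.186496)(0.000607)(514) − (0.186496)(1.000000)(-288) + (0.982456)(-589) = -525.01 m.
1° of latitude spans 3600 × 31.00 = 111600 m, so Δφ = -525.01 / 111600 × 3600 = -16.936″.

Δφ = -16.9″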